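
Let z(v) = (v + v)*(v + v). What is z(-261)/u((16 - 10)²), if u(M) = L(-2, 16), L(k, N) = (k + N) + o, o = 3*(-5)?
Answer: -272484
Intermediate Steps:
o = -15
z(v) = 4*v² (z(v) = (2*v)*(2*v) = 4*v²)
L(k, N) = -15 + N + k (L(k, N) = (k + N) - 15 = (N + k) - 15 = -15 + N + k)
u(M) = -1 (u(M) = -15 + 16 - 2 = -1)
z(-261)/u((16 - 10)²) = (4*(-261)²)/(-1) = (4*68121)*(-1) = 272484*(-1) = -272484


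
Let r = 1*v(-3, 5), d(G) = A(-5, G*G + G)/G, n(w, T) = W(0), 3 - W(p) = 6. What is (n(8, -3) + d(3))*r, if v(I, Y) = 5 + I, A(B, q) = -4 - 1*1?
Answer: -28/3 ≈ -9.3333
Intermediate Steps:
W(p) = -3 (W(p) = 3 - 1*6 = 3 - 6 = -3)
A(B, q) = -5 (A(B, q) = -4 - 1 = -5)
n(w, T) = -3
d(G) = -5/G
r = 2 (r = 1*(5 - 3) = 1*2 = 2)
(n(8, -3) + d(3))*r = (-3 - 5/3)*2 = -14/3*2 = -28/3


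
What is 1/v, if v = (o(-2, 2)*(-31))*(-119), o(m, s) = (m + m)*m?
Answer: 1/29512 ≈ 3.3885e-5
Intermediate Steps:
o(m, s) = 2*m² (o(m, s) = (2*m)*m = 2*m²)
v = 29512 (v = ((2*(-2)²)*(-31))*(-119) = ((2*4)*(-31))*(-119) = (8*(-31))*(-119) = -248*(-119) = 29512)
1/v = 1/29512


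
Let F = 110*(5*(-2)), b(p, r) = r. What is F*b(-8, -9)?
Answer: 9900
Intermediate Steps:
F = -1100 (F = 110*(-10) = -1100)
F*b(-8, -9) = -1100*(-9) = 9900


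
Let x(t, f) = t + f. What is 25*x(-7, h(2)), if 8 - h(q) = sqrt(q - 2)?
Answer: 25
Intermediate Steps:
h(q) = 8 - sqrt(-2 + q) (h(q) = 8 - sqrt(q - 2) = 8 - sqrt(-2 + q))
x(t, f) = f + t
25*x(-7, h(2)) = 25*((8 - sqrt(-2 + 2)) - 7) = 25*((8 - sqrt(0)) - 7) = 25*((8 - 1*0) - 7) = 25*((8 + 0) - 7) = 25*(8 - 7) = 25*1 = 25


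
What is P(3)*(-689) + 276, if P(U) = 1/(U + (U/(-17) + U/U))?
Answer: 479/5 ≈ 95.800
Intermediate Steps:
P(U) = 1/(1 + 16*U/17) (P(U) = 1/(U + (U*(-1/17) + 1)) = 1/(U + (-U/17 + 1)) = 1/(U + (1 - U/17)) = 1/(1 + 16*U/17))
P(3)*(-689) + 276 = (17/(17 + 16*3))*(-689) + 276 = (17/(17 + 48))*(-689) + 276 = (17/65)*(-689) + 276 = -901/5 + 276 = 479/5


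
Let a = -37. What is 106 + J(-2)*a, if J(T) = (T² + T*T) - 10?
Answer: 180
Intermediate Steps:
J(T) = -10 + 2*T² (J(T) = (T² + T²) - 10 = 2*T² - 10 = -10 + 2*T²)
106 + J(-2)*a = 106 + (-10 + 2*(-2)²)*(-37) = 106 + (-10 + 2*4)*(-37) = 106 + (-10 + 8)*(-37) = 106 - 2*(-37) = 106 + 74 = 180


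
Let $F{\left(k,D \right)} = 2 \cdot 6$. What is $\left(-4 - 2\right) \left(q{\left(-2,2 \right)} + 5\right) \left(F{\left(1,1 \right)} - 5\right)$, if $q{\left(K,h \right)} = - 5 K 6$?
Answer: $-2730$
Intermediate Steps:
$F{\left(k,D \right)} = 12$
$q{\left(K,h \right)} = - 30 K$
$\left(-4 - 2\right) \left(q{\left(-2,2 \right)} + 5\right) \left(F{\left(1,1 \right)} - 5\right) = \left(-4 - 2\right) \left(\left(-30\right) \left(-2\right) + 5\right) \left(12 - 5\right) = - 6 \left(60 + 5\right) 7 = - 6 \cdot 65 \cdot 7 = \left(-6\right) 455 = -2730$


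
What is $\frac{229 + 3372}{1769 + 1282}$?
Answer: $\frac{3601}{3051} \approx 1.1803$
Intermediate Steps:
$\frac{229 + 3372}{1769 + 1282} = \frac{3601}{3051}$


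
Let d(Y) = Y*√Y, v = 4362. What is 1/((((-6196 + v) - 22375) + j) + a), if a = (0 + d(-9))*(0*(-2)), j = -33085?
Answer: -1/57294 ≈ -1.7454e-5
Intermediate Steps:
d(Y) = Y^(3/2)
a = 0 (a = (0 + (-9)^(3/2))*(0*(-2)) = (0 - 27*I)*0 = -27*I*0 = 0)
1/((((-6196 + v) - 22375) + j) + a) = 1/((((-6196 + 4362) - 22375) - 33085) + 0) = 1/(((-1834 - 22375) - 33085) + 0) = 1/((-24209 - 33085) + 0) = 1/(-57294 + 0) = 1/(-57294) = -1/57294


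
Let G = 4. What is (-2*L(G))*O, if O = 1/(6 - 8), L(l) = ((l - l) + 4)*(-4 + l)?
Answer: 0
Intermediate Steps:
L(l) = -16 + 4*l (L(l) = (0 + 4)*(-4 + l) = 4*(-4 + l) = -16 + 4*l)
O = -½ (O = 1/(-2) = -½ ≈ -0.50000)
(-2*L(G))*O = -2*(-16 + 4*4)*(-½) = -2*(-16 + 16)*(-½) = -2*0*(-½) = 0*(-½) = 0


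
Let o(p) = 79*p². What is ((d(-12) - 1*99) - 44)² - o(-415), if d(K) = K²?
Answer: -13605774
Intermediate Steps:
((d(-12) - 1*99) - 44)² - o(-415) = (((-12)² - 1*99) - 44)² - 79*(-415)² = ((144 - 99) - 44)² - 79*172225 = (45 - 44)² - 1*13605775 = 1² - 13605775 = 1 - 13605775 = -13605774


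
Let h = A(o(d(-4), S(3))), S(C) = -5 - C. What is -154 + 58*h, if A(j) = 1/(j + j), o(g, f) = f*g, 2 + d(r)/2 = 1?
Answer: -2435/16 ≈ -152.19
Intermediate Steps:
d(r) = -2 (d(r) = -4 + 2*1 = -4 + 2 = -2)
A(j) = 1/(2*j)
h = 1/32 (h = 1/(2*(((-5 - 1*3)*(-2)))) = 1/(2*(((-5 - 3)*(-2)))) = 1/(2*((-8*(-2)))) = (½)/16 = (½)*(1/16) = 1/32 ≈ 0.031250)
-154 + 58*h = -154 + 58*(1/32) = -154 + 29/16 = -2435/16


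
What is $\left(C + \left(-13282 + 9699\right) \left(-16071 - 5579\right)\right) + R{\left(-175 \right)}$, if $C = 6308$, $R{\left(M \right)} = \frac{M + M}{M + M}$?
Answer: $77578259$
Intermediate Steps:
$R{\left(M \right)} = 1$ ($R{\left(M \right)} = \frac{2 M}{2 M} = 2 M \frac{1}{2 M} = 1$)
$\left(C + \left(-13282 + 9699\right) \left(-16071 - 5579\right)\right) + R{\left(-175 \right)} = \left(6308 + \left(-13282 + 9699\right) \left(-16071 - 5579\right)\right) + 1 = \left(6308 - -77571950\right) + 1 = \left(6308 + 77571950\right) + 1 = 77578258 + 1 = 77578259$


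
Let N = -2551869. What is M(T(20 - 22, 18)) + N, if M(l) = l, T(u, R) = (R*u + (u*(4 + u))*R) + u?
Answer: -2551979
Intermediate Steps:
T(u, R) = u + R*u + R*u*(4 + u) (T(u, R) = (R*u + R*u*(4 + u)) + u = u + R*u + R*u*(4 + u))
M(T(20 - 22, 18)) + N = (20 - 22)*(1 + 5*18 + 18*(20 - 22)) - 2551869 = -2*(1 + 90 + 18*(-2)) - 2551869 = -2*(1 + 90 - 36) - 2551869 = -2*55 - 2551869 = -110 - 2551869 = -2551979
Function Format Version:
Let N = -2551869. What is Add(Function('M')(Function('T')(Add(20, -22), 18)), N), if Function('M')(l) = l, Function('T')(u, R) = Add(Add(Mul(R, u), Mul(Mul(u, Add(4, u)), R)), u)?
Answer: -2551979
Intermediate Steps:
Function('T')(u, R) = Add(u, Mul(R, u), Mul(R, u, Add(4, u))) (Function('T')(u, R) = Add(Add(Mul(R, u), Mul(R, u, Add(4, u))), u) = Add(u, Mul(R, u), Mul(R, u, Add(4, u))))
Add(Function('M')(Function('T')(Add(20, -22), 18)), N) = Add(Mul(Add(20, -22), Add(1, Mul(5, 18), Mul(18, Add(20, -22)))), -2551869) = Add(Mul(-2, Add(1, 90, Mul(18, -2))), -2551869) = Add(Mul(-2, Add(1, 90, -36)), -2551869) = Add(Mul(-2, 55), -2551869) = Add(-110, -2551869) = -2551979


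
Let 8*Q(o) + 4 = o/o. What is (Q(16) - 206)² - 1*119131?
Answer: -4898583/64 ≈ -76540.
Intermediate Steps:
Q(o) = -3/8 (Q(o) = -½ + (o/o)/8 = -½ + (⅛)*1 = -½ + ⅛ = -3/8)
(Q(16) - 206)² - 1*119131 = (-3/8 - 206)² - 1*119131 = (-1651/8)² - 119131 = 2725801/64 - 119131 = -4898583/64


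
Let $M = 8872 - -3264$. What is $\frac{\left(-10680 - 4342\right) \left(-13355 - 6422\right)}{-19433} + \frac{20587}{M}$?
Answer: $- \frac{3605085313613}{235838888} \approx -15286.0$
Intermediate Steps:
$M = 12136$ ($M = 8872 + 3264 = 12136$)
$\frac{\left(-10680 - 4342\right) \left(-13355 - 6422\right)}{-19433} + \frac{20587}{M} = \frac{\left(-10680 - 4342\right) \left(-13355 - 6422\right)}{-19433} + \frac{20587}{12136} = \left(-15022\right) \left(-19777\right) \left(- \frac{1}{19433}\right) + 20587 \cdot \frac{1}{12136} = 297090094 \left(- \frac{1}{19433}\right) + \frac{20587}{12136} = - \frac{297090094}{19433} + \frac{20587}{12136} = - \frac{3605085313613}{235838888}$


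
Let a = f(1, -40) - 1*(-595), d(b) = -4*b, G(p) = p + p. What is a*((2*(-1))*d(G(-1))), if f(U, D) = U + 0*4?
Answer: -9536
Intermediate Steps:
G(p) = 2*p
f(U, D) = U (f(U, D) = U + 0 = U)
a = 596 (a = 1 - 1*(-595) = 1 + 595 = 596)
a*((2*(-1))*d(G(-1))) = 596*((2*(-1))*(-8*(-1))) = 596*(-(-8)*(-2)) = 596*(-2*8) = 596*(-16) = -9536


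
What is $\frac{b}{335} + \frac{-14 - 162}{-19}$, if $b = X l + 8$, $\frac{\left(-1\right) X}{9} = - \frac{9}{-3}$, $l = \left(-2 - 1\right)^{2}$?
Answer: $\frac{10899}{1273} \approx 8.5617$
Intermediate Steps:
$l = 9$ ($l = \left(-3\right)^{2} = 9$)
$X = -27$ ($X = - 9 \left(- \frac{9}{-3}\right) = - 9 \left(\left(-9\right) \left(- \frac{1}{3}\right)\right) = \left(-9\right) 3 = -27$)
$b = -235$ ($b = \left(-27\right) 9 + 8 = -243 + 8 = -235$)
$\frac{b}{335} + \frac{-14 - 162}{-19} = - \frac{235}{335} + \frac{-14 - 162}{-19} = \left(-235\right) \frac{1}{335} + \left(-14 - 162\right) \left(- \frac{1}{19}\right) = - \frac{47}{67} - - \frac{176}{19} = - \frac{47}{67} + \frac{176}{19} = \frac{10899}{1273}$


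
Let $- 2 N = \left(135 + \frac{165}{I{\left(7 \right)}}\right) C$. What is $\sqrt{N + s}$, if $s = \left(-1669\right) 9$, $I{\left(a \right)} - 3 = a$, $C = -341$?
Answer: $\frac{\sqrt{43239}}{2} \approx 103.97$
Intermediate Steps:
$I{\left(a \right)} = 3 + a$
$s = -15021$
$N = \frac{103323}{4}$ ($N = - \frac{\left(135 + \frac{165}{3 + 7}\right) \left(-341\right)}{2} = - \frac{\left(135 + \frac{165}{10}\right) \left(-341\right)}{2} = - \frac{\left(135 + 165 \cdot \frac{1}{10}\right) \left(-341\right)}{2} = - \frac{\left(135 + \frac{33}{2}\right) \left(-341\right)}{2} = - \frac{\frac{303}{2} \left(-341\right)}{2} = \left(- \frac{1}{2}\right) \left(- \frac{103323}{2}\right) = \frac{103323}{4} \approx 25831.0$)
$\sqrt{N + s} = \sqrt{\frac{103323}{4} - 15021} = \sqrt{\frac{43239}{4}} = \frac{\sqrt{43239}}{2}$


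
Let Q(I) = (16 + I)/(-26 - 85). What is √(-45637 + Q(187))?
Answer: I*√562316010/111 ≈ 213.63*I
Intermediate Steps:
Q(I) = -16/111 - I/111 (Q(I) = (16 + I)/(-111) = (16 + I)*(-1/111) = -16/111 - I/111)
√(-45637 + Q(187)) = √(-45637 + (-16/111 - 1/111*187)) = √(-45637 + (-16/111 - 187/111)) = √(-45637 - 203/111) = √(-5065910/111) = I*√562316010/111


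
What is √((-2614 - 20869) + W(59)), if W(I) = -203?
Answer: I*√23686 ≈ 153.9*I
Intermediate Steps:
√((-2614 - 20869) + W(59)) = √((-2614 - 20869) - 203) = √(-23483 - 203) = √(-23686) = I*√23686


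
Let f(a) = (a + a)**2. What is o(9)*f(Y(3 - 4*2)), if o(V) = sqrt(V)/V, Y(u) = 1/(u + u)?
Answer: 1/75 ≈ 0.013333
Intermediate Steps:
Y(u) = 1/(2*u)
o(V) = 1/sqrt(V)
f(a) = 4*a**2 (f(a) = (2*a)**2 = 4*a**2)
o(9)*f(Y(3 - 4*2)) = (4*(1/(2*(3 - 4*2)))**2)/sqrt(9) = (4*(1/(2*(3 - 8)))**2)/3 = (4*((1/2)/(-5))**2)/3 = (4*((1/2)*(-1/5))**2)/3 = (4*(-1/10)**2)/3 = (4*(1/100))/3 = (1/3)*(1/25) = 1/75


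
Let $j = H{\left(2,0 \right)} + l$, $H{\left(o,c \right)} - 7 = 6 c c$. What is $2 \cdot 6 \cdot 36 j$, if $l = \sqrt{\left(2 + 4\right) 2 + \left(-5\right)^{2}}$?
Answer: $3024 + 432 \sqrt{37} \approx 5651.8$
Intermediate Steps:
$H{\left(o,c \right)} = 7 + 6 c^{2}$ ($H{\left(o,c \right)} = 7 + 6 c c = 7 + 6 c^{2}$)
$l = \sqrt{37}$ ($l = \sqrt{6 \cdot 2 + 25} = \sqrt{12 + 25} = \sqrt{37} \approx 6.0828$)
$j = 7 + \sqrt{37}$ ($j = \left(7 + 6 \cdot 0^{2}\right) + \sqrt{37} = \left(7 + 6 \cdot 0\right) + \sqrt{37} = \left(7 + 0\right) + \sqrt{37} = 7 + \sqrt{37} \approx 13.083$)
$2 \cdot 6 \cdot 36 j = 2 \cdot 6 \cdot 36 \left(7 + \sqrt{37}\right) = 12 \cdot 36 \left(7 + \sqrt{37}\right) = 432 \left(7 + \sqrt{37}\right) = 3024 + 432 \sqrt{37}$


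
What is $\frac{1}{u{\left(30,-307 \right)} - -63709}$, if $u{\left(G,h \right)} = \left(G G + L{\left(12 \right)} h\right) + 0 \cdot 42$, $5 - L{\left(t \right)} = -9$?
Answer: $\frac{1}{60311} \approx 1.6581 \cdot 10^{-5}$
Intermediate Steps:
$L{\left(t \right)} = 14$ ($L{\left(t \right)} = 5 - -9 = 5 + 9 = 14$)
$u{\left(G,h \right)} = G^{2} + 14 h$ ($u{\left(G,h \right)} = \left(G G + 14 h\right) + 0 \cdot 42 = \left(G^{2} + 14 h\right) + 0 = G^{2} + 14 h$)
$\frac{1}{u{\left(30,-307 \right)} - -63709} = \frac{1}{\left(30^{2} + 14 \left(-307\right)\right) - -63709} = \frac{1}{\left(900 - 4298\right) + 63709} = \frac{1}{-3398 + 63709} = \frac{1}{60311}$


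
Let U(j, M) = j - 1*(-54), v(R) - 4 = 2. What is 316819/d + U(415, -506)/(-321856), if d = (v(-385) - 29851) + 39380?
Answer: 101965624149/3068896960 ≈ 33.225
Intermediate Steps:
v(R) = 6 (v(R) = 4 + 2 = 6)
U(j, M) = 54 + j (U(j, M) = j + 54 = 54 + j)
d = 9535 (d = (6 - 29851) + 39380 = -29845 + 39380 = 9535)
316819/d + U(415, -506)/(-321856) = 316819/9535 + (54 + 415)/(-321856) = 316819*(1/9535) + 469*(-1/321856) = 316819/9535 - 469/321856 = 101965624149/3068896960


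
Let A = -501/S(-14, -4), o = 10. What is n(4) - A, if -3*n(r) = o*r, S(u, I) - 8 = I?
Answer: 1343/12 ≈ 111.92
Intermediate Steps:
S(u, I) = 8 + I
A = -501/4 (A = -501/(8 - 4) = -501/4 ≈ -125.25)
n(r) = -10*r/3
n(4) - A = -10/3*4 - 1*(-501/4) = -40/3 + 501/4 = 1343/12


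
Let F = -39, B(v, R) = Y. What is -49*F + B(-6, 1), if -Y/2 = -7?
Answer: 1925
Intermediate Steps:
Y = 14 (Y = -2*(-7) = 14)
B(v, R) = 14
-49*F + B(-6, 1) = -49*(-39) + 14 = 1911 + 14 = 1925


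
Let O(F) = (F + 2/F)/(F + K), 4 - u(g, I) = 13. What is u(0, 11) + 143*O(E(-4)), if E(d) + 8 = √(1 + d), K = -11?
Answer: (2045*√3 + 7668*I)/(27*√3 + 149*I) ≈ 53.64 - 6.9365*I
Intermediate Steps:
u(g, I) = -9 (u(g, I) = 4 - 1*13 = 4 - 13 = -9)
E(d) = -8 + √(1 + d)
O(F) = (F + 2/F)/(-11 + F) (O(F) = (F + 2/F)/(F - 11) = (F + 2/F)/(-11 + F))
u(0, 11) + 143*O(E(-4)) = -9 + 143*((2 + (-8 + √(1 - 4))²)/((-8 + √(1 - 4))*(-11 + (-8 + √(1 - 4))))) = -9 + 143*((2 + (-8 + √(-3))²)/((-8 + √(-3))*(-11 + (-8 + √(-3))))) = -9 + 143*((2 + (-8 + I*√3)²)/((-8 + I*√3)*(-11 + (-8 + I*√3)))) = -9 + 143*((2 + (-8 + I*√3)²)/((-8 + I*√3)*(-19 + I*√3))) = -9 + 143*((2 + (-8 + I*√3)²)/((-19 + I*√3)*(-8 + I*√3))) = -9 + 143*(2 + (-8 + I*√3)²)/((-19 + I*√3)*(-8 + I*√3))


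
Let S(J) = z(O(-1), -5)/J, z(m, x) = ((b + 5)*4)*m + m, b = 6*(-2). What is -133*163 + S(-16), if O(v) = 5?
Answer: -346729/16 ≈ -21671.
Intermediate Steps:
b = -12
z(m, x) = -27*m (z(m, x) = ((-12 + 5)*4)*m + m = (-7*4)*m + m = -28*m + m = -27*m)
S(J) = -135/J (S(J) = (-27*5)/J = -135/J)
-133*163 + S(-16) = -133*163 - 135/(-16) = -21679 - 135*(-1/16) = -21679 + 135/16 = -346729/16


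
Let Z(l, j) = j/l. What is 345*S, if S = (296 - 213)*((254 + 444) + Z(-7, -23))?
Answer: 140569215/7 ≈ 2.0081e+7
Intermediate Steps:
S = 407447/7 (S = (296 - 213)*((254 + 444) - 23/(-7)) = 83*(698 - 23*(-1/7)) = 83*(698 + 23/7) = 83*(4909/7) = 407447/7 ≈ 58207.)
345*S = 345*(407447/7) = 140569215/7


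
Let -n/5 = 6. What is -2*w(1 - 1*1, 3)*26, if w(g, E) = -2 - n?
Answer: -1456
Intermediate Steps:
n = -30 (n = -5*6 = -30)
w(g, E) = 28 (w(g, E) = -2 - 1*(-30) = -2 + 30 = 28)
-2*w(1 - 1*1, 3)*26 = -2*28*26 = -56*26 = -1456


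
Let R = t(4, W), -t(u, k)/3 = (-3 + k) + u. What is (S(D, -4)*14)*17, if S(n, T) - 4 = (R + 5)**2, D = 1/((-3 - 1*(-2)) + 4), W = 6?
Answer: 61880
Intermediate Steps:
t(u, k) = 9 - 3*k - 3*u (t(u, k) = -3*((-3 + k) + u) = -3*(-3 + k + u) = 9 - 3*k - 3*u)
D = 1/3 (D = 1/((-3 + 2) + 4) = 1/(-1 + 4) = 1/3 ≈ 0.33333)
R = -21 (R = 9 - 3*6 - 3*4 = 9 - 18 - 12 = -21)
S(n, T) = 260 (S(n, T) = 4 + (-21 + 5)**2 = 4 + (-16)**2 = 4 + 256 = 260)
(S(D, -4)*14)*17 = (260*14)*17 = 3640*17 = 61880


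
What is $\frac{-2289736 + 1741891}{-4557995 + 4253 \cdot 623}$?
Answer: $\frac{547845}{1908376} \approx 0.28707$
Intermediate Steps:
$\frac{-2289736 + 1741891}{-4557995 + 4253 \cdot 623} = - \frac{547845}{-4557995 + 2649619} = - \frac{547845}{-1908376} = \left(-547845\right) \left(- \frac{1}{1908376}\right) = \frac{547845}{1908376}$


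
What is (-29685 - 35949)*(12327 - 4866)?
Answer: -489695274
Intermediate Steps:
(-29685 - 35949)*(12327 - 4866) = -65634*7461 = -489695274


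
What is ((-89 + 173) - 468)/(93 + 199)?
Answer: -96/73 ≈ -1.3151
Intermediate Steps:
((-89 + 173) - 468)/(93 + 199) = (84 - 468)/292 = -384*1/292 = -96/73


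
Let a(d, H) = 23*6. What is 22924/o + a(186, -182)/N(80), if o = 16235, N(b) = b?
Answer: 81487/25976 ≈ 3.1370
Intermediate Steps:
a(d, H) = 138
22924/o + a(186, -182)/N(80) = 22924/16235 + 138/80 = 22924*(1/16235) + 138*(1/80) = 22924/16235 + 69/40 = 81487/25976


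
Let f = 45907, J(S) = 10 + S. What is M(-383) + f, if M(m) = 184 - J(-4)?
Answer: 46085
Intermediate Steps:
M(m) = 178 (M(m) = 184 - (10 - 4) = 184 - 1*6 = 184 - 6 = 178)
M(-383) + f = 178 + 45907 = 46085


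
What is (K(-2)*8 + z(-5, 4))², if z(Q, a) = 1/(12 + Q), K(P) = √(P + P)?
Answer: -12543/49 + 32*I/7 ≈ -255.98 + 4.5714*I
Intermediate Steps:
K(P) = √2*√P (K(P) = √(2*P) = √2*√P)
(K(-2)*8 + z(-5, 4))² = ((√2*√(-2))*8 + 1/(12 - 5))² = ((√2*(I*√2))*8 + 1/7)² = ((2*I)*8 + ⅐)² = (16*I + ⅐)² = (⅐ + 16*I)²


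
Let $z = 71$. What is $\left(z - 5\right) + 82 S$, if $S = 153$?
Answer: $12612$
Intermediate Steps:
$\left(z - 5\right) + 82 S = \left(71 - 5\right) + 82 \cdot 153 = \left(71 - 5\right) + 12546 = 66 + 12546 = 12612$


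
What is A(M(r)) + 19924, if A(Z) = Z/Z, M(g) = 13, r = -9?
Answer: 19925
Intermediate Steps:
A(Z) = 1
A(M(r)) + 19924 = 1 + 19924 = 19925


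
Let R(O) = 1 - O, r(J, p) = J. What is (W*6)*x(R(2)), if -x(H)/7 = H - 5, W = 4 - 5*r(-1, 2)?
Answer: 2268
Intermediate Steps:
W = 9 (W = 4 - 5*(-1) = 4 - 1*(-5) = 4 + 5 = 9)
x(H) = 35 - 7*H (x(H) = -7*(H - 5) = -7*(-5 + H) = 35 - 7*H)
(W*6)*x(R(2)) = (9*6)*(35 - 7*(1 - 1*2)) = 54*(35 - 7*(1 - 2)) = 54*(35 - 7*(-1)) = 54*(35 + 7) = 54*42 = 2268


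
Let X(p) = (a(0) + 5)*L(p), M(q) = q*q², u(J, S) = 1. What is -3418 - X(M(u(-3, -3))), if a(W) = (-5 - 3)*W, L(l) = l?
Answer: -3423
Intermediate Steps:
M(q) = q³
a(W) = -8*W
X(p) = 5*p (X(p) = (-8*0 + 5)*p = (0 + 5)*p = 5*p)
-3418 - X(M(u(-3, -3))) = -3418 - 5*1³ = -3418 - 5 = -3423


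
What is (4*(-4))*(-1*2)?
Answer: 32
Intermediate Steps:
(4*(-4))*(-1*2) = -16*(-2) = 32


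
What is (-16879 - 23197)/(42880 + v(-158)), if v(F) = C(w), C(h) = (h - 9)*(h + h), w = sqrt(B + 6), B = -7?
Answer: -214797341/229815401 - 90171*I/229815401 ≈ -0.93465 - 0.00039236*I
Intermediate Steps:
w = I (w = sqrt(-7 + 6) = sqrt(-1) = I ≈ 1.0*I)
C(h) = 2*h*(-9 + h) (C(h) = (-9 + h)*(2*h) = 2*h*(-9 + h))
v(F) = 2*I*(-9 + I)
(-16879 - 23197)/(42880 + v(-158)) = (-16879 - 23197)/(42880 + 2*I*(-9 + I)) = -40076/(42880 + 2*I*(-9 + I))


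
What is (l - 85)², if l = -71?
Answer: 24336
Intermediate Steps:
(l - 85)² = (-71 - 85)² = (-156)² = 24336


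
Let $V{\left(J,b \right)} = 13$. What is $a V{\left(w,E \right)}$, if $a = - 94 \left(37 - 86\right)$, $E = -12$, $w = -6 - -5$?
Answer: $59878$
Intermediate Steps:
$w = -1$ ($w = -6 + 5 = -1$)
$a = 4606$ ($a = \left(-94\right) \left(-49\right) = 4606$)
$a V{\left(w,E \right)} = 4606 \cdot 13 = 59878$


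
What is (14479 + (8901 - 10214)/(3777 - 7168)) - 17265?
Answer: -9446013/3391 ≈ -2785.6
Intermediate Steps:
(14479 + (8901 - 10214)/(3777 - 7168)) - 17265 = (14479 - 1313/(-3391)) - 17265 = (14479 - 1313*(-1/3391)) - 17265 = (14479 + 1313/3391) - 17265 = 49099602/3391 - 17265 = -9446013/3391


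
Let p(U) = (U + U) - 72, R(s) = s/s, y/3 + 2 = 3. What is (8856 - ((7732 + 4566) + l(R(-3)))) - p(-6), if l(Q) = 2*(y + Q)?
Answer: -3366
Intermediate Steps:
y = 3 (y = -6 + 3*3 = -6 + 9 = 3)
R(s) = 1
l(Q) = 6 + 2*Q (l(Q) = 2*(3 + Q) = 6 + 2*Q)
p(U) = -72 + 2*U (p(U) = 2*U - 72 = -72 + 2*U)
(8856 - ((7732 + 4566) + l(R(-3)))) - p(-6) = (8856 - ((7732 + 4566) + (6 + 2*1))) - (-72 + 2*(-6)) = (8856 - (12298 + (6 + 2))) - (-72 - 12) = (8856 - (12298 + 8)) - 1*(-84) = (8856 - 1*12306) + 84 = (8856 - 12306) + 84 = -3450 + 84 = -3366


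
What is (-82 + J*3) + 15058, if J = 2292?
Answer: 21852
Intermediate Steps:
(-82 + J*3) + 15058 = (-82 + 2292*3) + 15058 = (-82 + 6876) + 15058 = 6794 + 15058 = 21852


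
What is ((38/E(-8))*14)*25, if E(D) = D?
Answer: -3325/2 ≈ -1662.5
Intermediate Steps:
((38/E(-8))*14)*25 = ((38/(-8))*14)*25 = ((38*(-⅛))*14)*25 = -19/4*14*25 = -133/2*25 = -3325/2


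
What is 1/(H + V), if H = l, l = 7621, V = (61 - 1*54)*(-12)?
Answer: 1/7537 ≈ 0.00013268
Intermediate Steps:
V = -84 (V = (61 - 54)*(-12) = 7*(-12) = -84)
H = 7621
1/(H + V) = 1/(7621 - 84) = 1/7537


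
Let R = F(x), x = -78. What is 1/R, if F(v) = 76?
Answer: 1/76 ≈ 0.013158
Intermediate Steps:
R = 76
1/R = 1/76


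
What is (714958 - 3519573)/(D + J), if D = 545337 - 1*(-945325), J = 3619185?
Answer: -2804615/5109847 ≈ -0.54886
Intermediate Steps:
D = 1490662 (D = 545337 + 945325 = 1490662)
(714958 - 3519573)/(D + J) = (714958 - 3519573)/(1490662 + 3619185) = -2804615/5109847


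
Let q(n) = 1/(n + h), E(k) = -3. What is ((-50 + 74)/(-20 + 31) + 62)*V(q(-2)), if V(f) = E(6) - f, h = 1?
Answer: -1412/11 ≈ -128.36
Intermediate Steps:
q(n) = 1/(1 + n) (q(n) = 1/(n + 1) = 1/(1 + n))
V(f) = -3 - f
((-50 + 74)/(-20 + 31) + 62)*V(q(-2)) = ((-50 + 74)/(-20 + 31) + 62)*(-3 - 1/(1 - 2)) = (24/11 + 62)*(-3 - 1/(-1)) = (24*(1/11) + 62)*(-3 - 1*(-1)) = (24/11 + 62)*(-3 + 1) = (706/11)*(-2) = -1412/11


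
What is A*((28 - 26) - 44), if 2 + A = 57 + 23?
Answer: -3276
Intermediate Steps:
A = 78 (A = -2 + (57 + 23) = -2 + 80 = 78)
A*((28 - 26) - 44) = 78*((28 - 26) - 44) = 78*(2 - 44) = 78*(-42) = -3276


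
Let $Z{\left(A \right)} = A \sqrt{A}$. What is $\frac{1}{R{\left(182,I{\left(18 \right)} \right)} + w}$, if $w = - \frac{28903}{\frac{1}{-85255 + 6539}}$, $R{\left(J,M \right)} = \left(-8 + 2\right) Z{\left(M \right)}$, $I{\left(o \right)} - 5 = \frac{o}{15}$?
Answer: $\frac{71097767125}{161756559685143116381} + \frac{465 \sqrt{155}}{323513119370286232762} \approx 4.3954 \cdot 10^{-10}$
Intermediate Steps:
$I{\left(o \right)} = 5 + \frac{o}{15}$
$Z{\left(A \right)} = A^{\frac{3}{2}}$
$R{\left(J,M \right)} = - 6 M^{\frac{3}{2}}$ ($R{\left(J,M \right)} = \left(-8 + 2\right) M^{\frac{3}{2}} = - 6 M^{\frac{3}{2}}$)
$w = 2275128548$ ($w = - \frac{28903}{\frac{1}{-78716}} = - \frac{28903}{- \frac{1}{78716}} = \left(-28903\right) \left(-78716\right) = 2275128548$)
$\frac{1}{R{\left(182,I{\left(18 \right)} \right)} + w} = \frac{1}{- 6 \left(5 + \frac{1}{15} \cdot 18\right)^{\frac{3}{2}} + 2275128548} = \frac{1}{- 6 \left(5 + \frac{6}{5}\right)^{\frac{3}{2}} + 2275128548} = \frac{1}{- 6 \left(\frac{31}{5}\right)^{\frac{3}{2}} + 2275128548} = \frac{1}{- 6 \frac{31 \sqrt{155}}{25} + 2275128548} = \frac{1}{- \frac{186 \sqrt{155}}{25} + 2275128548} = \frac{1}{2275128548 - \frac{186 \sqrt{155}}{25}}$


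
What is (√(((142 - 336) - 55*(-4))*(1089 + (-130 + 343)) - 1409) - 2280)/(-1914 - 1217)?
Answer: 2280/3131 - √32443/3131 ≈ 0.67067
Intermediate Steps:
(√(((142 - 336) - 55*(-4))*(1089 + (-130 + 343)) - 1409) - 2280)/(-1914 - 1217) = (√((-194 + 220)*(1089 + 213) - 1409) - 2280)/(-3131) = (√(26*1302 - 1409) - 2280)*(-1/3131) = (√(33852 - 1409) - 2280)*(-1/3131) = (√32443 - 2280)*(-1/3131) = (-2280 + √32443)*(-1/3131) = 2280/3131 - √32443/3131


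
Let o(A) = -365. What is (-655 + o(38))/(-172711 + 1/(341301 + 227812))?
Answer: 96749210/16382012557 ≈ 0.0059058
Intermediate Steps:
(-655 + o(38))/(-172711 + 1/(341301 + 227812)) = (-655 - 365)/(-172711 + 1/(341301 + 227812)) = -1020/(-172711 + 1/569113) = -1020/(-98292075342/569113) = -1020*(-569113/98292075342) = 96749210/16382012557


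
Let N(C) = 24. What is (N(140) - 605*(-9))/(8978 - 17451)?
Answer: -5469/8473 ≈ -0.64546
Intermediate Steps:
(N(140) - 605*(-9))/(8978 - 17451) = (24 - 605*(-9))/(8978 - 17451) = (24 + 5445)/(-8473) = 5469*(-1/8473) = -5469/8473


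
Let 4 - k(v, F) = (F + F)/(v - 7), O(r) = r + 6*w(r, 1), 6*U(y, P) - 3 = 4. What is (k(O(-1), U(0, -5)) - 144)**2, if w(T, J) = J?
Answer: 693889/36 ≈ 19275.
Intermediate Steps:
U(y, P) = 7/6 (U(y, P) = 1/2 + (1/6)*4 = 1/2 + 2/3 = 7/6)
O(r) = 6 + r (O(r) = r + 6*1 = r + 6 = 6 + r)
k(v, F) = 4 - 2*F/(-7 + v) (k(v, F) = 4 - (F + F)/(v - 7) = 4 - 2*F/(-7 + v))
(k(O(-1), U(0, -5)) - 144)**2 = (2*(-14 - 1*7/6 + 2*(6 - 1))/(-7 + (6 - 1)) - 144)**2 = (2*(-14 - 7/6 + 2*5)/(-7 + 5) - 144)**2 = (2*(-14 - 7/6 + 10)/(-2) - 144)**2 = (2*(-1/2)*(-31/6) - 144)**2 = (31/6 - 144)**2 = (-833/6)**2 = 693889/36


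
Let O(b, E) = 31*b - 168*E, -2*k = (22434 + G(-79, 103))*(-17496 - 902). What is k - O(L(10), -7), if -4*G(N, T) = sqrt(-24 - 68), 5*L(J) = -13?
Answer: 1031846353/5 - 9199*I*sqrt(23)/2 ≈ 2.0637e+8 - 22058.0*I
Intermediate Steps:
L(J) = -13/5 (L(J) = (1/5)*(-13) = -13/5)
G(N, T) = -I*sqrt(23)/2 (G(N, T) = -sqrt(-24 - 68)/4 = -I*sqrt(23)/2)
k = 206370366 - 9199*I*sqrt(23)/2 (k = -(22434 - I*sqrt(23)/2)*(-17496 - 902)/2 = -(22434 - I*sqrt(23)/2)*(-18398)/2 = -(-412740732 + 9199*I*sqrt(23))/2 = 206370366 - 9199*I*sqrt(23)/2 ≈ 2.0637e+8 - 22058.0*I)
O(b, E) = -168*E + 31*b
k - O(L(10), -7) = (206370366 - 9199*I*sqrt(23)/2) - (-168*(-7) + 31*(-13/5)) = (206370366 - 9199*I*sqrt(23)/2) - (1176 - 403/5) = (206370366 - 9199*I*sqrt(23)/2) - 1*5477/5 = (206370366 - 9199*I*sqrt(23)/2) - 5477/5 = 1031846353/5 - 9199*I*sqrt(23)/2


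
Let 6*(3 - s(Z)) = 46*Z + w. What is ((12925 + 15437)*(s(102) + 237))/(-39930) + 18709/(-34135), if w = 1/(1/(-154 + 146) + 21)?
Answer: 159102680161/413859567 ≈ 384.44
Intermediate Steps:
w = 8/167 (w = 1/(1/(-8) + 21) = 1/(-⅛ + 21) = 1/(167/8) = 8/167 ≈ 0.047904)
s(Z) = 1499/501 - 23*Z/3 (s(Z) = 3 - (46*Z + 8/167)/6 = 3 - (8/167 + 46*Z)/6 = 3 + (-4/501 - 23*Z/3) = 1499/501 - 23*Z/3)
((12925 + 15437)*(s(102) + 237))/(-39930) + 18709/(-34135) = ((12925 + 15437)*((1499/501 - 23/3*102) + 237))/(-39930) + 18709/(-34135) = (28362*((1499/501 - 782) + 237))*(-1/39930) + 18709*(-1/34135) = (28362*(-390283/501 + 237))*(-1/39930) - 18709/34135 = (28362*(-271546/501))*(-1/39930) - 18709/34135 = -2567195884/167*(-1/39930) - 18709/34135 = 116690722/303105 - 18709/34135 = 159102680161/413859567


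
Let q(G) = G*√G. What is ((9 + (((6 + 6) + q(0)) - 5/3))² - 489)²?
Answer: 1075369/81 ≈ 13276.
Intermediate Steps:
q(G) = G^(3/2)
((9 + (((6 + 6) + q(0)) - 5/3))² - 489)² = ((9 + (((6 + 6) + 0^(3/2)) - 5/3))² - 489)² = ((9 + ((12 + 0) - 5*⅓))² - 489)² = ((9 + (12 - 5/3))² - 489)² = ((9 + 31/3)² - 489)² = ((58/3)² - 489)² = (3364/9 - 489)² = (-1037/9)² = 1075369/81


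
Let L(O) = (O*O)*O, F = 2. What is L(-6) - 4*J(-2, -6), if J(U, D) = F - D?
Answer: -248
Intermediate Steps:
J(U, D) = 2 - D
L(O) = O³ (L(O) = O²*O = O³)
L(-6) - 4*J(-2, -6) = (-6)³ - 4*(2 - 1*(-6)) = -216 - 4*(2 + 6) = -216 - 4*8 = -216 - 32 = -248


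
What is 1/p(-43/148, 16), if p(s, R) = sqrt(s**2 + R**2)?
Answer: 148*sqrt(5609273)/5609273 ≈ 0.062490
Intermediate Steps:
p(s, R) = sqrt(R**2 + s**2)
1/p(-43/148, 16) = 1/(sqrt(16**2 + (-43/148)**2)) = 1/(sqrt(256 + (-43*1/148)**2)) = 1/(sqrt(256 + (-43/148)**2)) = 1/(sqrt(256 + 1849/21904)) = 1/(sqrt(5609273/21904)) = 1/(sqrt(5609273)/148) = 148*sqrt(5609273)/5609273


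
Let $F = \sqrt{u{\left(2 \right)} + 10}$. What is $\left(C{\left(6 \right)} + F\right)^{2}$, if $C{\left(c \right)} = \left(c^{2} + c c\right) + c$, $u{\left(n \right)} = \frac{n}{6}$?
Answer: $\frac{\left(234 + \sqrt{93}\right)^{2}}{9} \approx 6595.8$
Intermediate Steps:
$u{\left(n \right)} = \frac{n}{6}$ ($u{\left(n \right)} = n \frac{1}{6} = \frac{n}{6}$)
$C{\left(c \right)} = c + 2 c^{2}$ ($C{\left(c \right)} = \left(c^{2} + c^{2}\right) + c = 2 c^{2} + c = c + 2 c^{2}$)
$F = \frac{\sqrt{93}}{3}$ ($F = \sqrt{\frac{1}{6} \cdot 2 + 10} = \sqrt{\frac{1}{3} + 10} = \sqrt{\frac{31}{3}} = \frac{\sqrt{93}}{3} \approx 3.2146$)
$\left(C{\left(6 \right)} + F\right)^{2} = \left(6 \left(1 + 2 \cdot 6\right) + \frac{\sqrt{93}}{3}\right)^{2} = \left(6 \left(1 + 12\right) + \frac{\sqrt{93}}{3}\right)^{2} = \left(6 \cdot 13 + \frac{\sqrt{93}}{3}\right)^{2} = \left(78 + \frac{\sqrt{93}}{3}\right)^{2}$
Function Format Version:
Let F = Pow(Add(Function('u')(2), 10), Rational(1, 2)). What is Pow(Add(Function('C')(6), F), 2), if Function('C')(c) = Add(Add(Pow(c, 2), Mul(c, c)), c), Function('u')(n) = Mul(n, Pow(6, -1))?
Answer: Mul(Rational(1, 9), Pow(Add(234, Pow(93, Rational(1, 2))), 2)) ≈ 6595.8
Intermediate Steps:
Function('u')(n) = Mul(Rational(1, 6), n) (Function('u')(n) = Mul(n, Rational(1, 6)) = Mul(Rational(1, 6), n))
Function('C')(c) = Add(c, Mul(2, Pow(c, 2))) (Function('C')(c) = Add(Add(Pow(c, 2), Pow(c, 2)), c) = Add(Mul(2, Pow(c, 2)), c) = Add(c, Mul(2, Pow(c, 2))))
F = Mul(Rational(1, 3), Pow(93, Rational(1, 2))) (F = Pow(Add(Mul(Rational(1, 6), 2), 10), Rational(1, 2)) = Pow(Add(Rational(1, 3), 10), Rational(1, 2)) = Pow(Rational(31, 3), Rational(1, 2)) = Mul(Rational(1, 3), Pow(93, Rational(1, 2))) ≈ 3.2146)
Pow(Add(Function('C')(6), F), 2) = Pow(Add(Mul(6, Add(1, Mul(2, 6))), Mul(Rational(1, 3), Pow(93, Rational(1, 2)))), 2) = Pow(Add(Mul(6, Add(1, 12)), Mul(Rational(1, 3), Pow(93, Rational(1, 2)))), 2) = Pow(Add(Mul(6, 13), Mul(Rational(1, 3), Pow(93, Rational(1, 2)))), 2) = Pow(Add(78, Mul(Rational(1, 3), Pow(93, Rational(1, 2)))), 2)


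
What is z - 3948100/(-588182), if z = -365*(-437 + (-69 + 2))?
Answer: 54102954410/294091 ≈ 1.8397e+5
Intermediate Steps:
z = 183960 (z = -365*(-437 - 67) = -365*(-504) = 183960)
z - 3948100/(-588182) = 183960 - 3948100/(-588182) = 183960 - 3948100*(-1/588182) = 183960 + 1974050/294091 = 54102954410/294091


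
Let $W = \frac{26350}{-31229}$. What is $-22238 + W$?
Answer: $- \frac{40852756}{1837} \approx -22239.0$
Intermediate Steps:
$W = - \frac{1550}{1837}$ ($W = 26350 \left(- \frac{1}{31229}\right) = - \frac{1550}{1837} \approx -0.84377$)
$-22238 + W = -22238 - \frac{1550}{1837} = - \frac{40852756}{1837}$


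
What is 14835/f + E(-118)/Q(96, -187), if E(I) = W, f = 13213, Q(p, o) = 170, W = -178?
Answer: 85018/1123105 ≈ 0.075699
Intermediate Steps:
E(I) = -178
14835/f + E(-118)/Q(96, -187) = 14835/13213 - 178/170 = 14835*(1/13213) - 178*1/170 = 14835/13213 - 89/85 = 85018/1123105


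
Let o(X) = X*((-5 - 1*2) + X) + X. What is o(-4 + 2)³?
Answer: 4096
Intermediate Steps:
o(X) = X + X*(-7 + X) (o(X) = X*((-5 - 2) + X) + X = X*(-7 + X) + X = X + X*(-7 + X))
o(-4 + 2)³ = ((-4 + 2)*(-6 + (-4 + 2)))³ = (-2*(-6 - 2))³ = (-2*(-8))³ = 16³ = 4096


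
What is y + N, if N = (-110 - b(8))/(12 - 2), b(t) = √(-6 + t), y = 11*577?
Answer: 6336 - √2/10 ≈ 6335.9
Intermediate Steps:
y = 6347
N = -11 - √2/10 (N = (-110 - √(-6 + 8))/(12 - 2) = (-110 - √2)/10 = (-110 - √2)*(⅒) = -11 - √2/10 ≈ -11.141)
y + N = 6347 + (-11 - √2/10) = 6336 - √2/10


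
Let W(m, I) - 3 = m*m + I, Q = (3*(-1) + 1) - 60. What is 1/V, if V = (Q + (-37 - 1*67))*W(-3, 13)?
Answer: -1/4150 ≈ -0.00024096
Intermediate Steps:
Q = -62 (Q = (-3 + 1) - 60 = -2 - 60 = -62)
W(m, I) = 3 + I + m² (W(m, I) = 3 + (m*m + I) = 3 + (m² + I) = 3 + (I + m²) = 3 + I + m²)
V = -4150 (V = (-62 + (-37 - 1*67))*(3 + 13 + (-3)²) = (-62 + (-37 - 67))*(3 + 13 + 9) = (-62 - 104)*25 = -166*25 = -4150)
1/V = 1/(-4150) = -1/4150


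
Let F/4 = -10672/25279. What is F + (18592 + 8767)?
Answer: 691565473/25279 ≈ 27357.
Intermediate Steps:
F = -42688/25279 (F = 4*(-10672/25279) = -42688/25279 ≈ -1.6887)
F + (18592 + 8767) = -42688/25279 + (18592 + 8767) = -42688/25279 + 27359 = 691565473/25279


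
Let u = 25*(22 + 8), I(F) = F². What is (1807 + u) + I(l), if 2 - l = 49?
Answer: 4766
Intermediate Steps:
l = -47 (l = 2 - 1*49 = 2 - 49 = -47)
u = 750 (u = 25*30 = 750)
(1807 + u) + I(l) = (1807 + 750) + (-47)² = 2557 + 2209 = 4766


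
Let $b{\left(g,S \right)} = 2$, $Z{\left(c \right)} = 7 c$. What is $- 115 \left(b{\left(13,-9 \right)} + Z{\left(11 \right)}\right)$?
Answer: $-9085$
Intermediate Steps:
$- 115 \left(b{\left(13,-9 \right)} + Z{\left(11 \right)}\right) = - 115 \left(2 + 7 \cdot 11\right) = - 115 \left(2 + 77\right) = \left(-115\right) 79 = -9085$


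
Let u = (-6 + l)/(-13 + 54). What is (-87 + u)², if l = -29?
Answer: 12974404/1681 ≈ 7718.3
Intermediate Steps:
u = -35/41 (u = (-6 - 29)/(-13 + 54) = -35/41 ≈ -0.85366)
(-87 + u)² = (-87 - 35/41)² = (-3602/41)² = 12974404/1681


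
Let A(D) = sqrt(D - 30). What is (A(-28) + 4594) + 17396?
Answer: 21990 + I*sqrt(58) ≈ 21990.0 + 7.6158*I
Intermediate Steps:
A(D) = sqrt(-30 + D)
(A(-28) + 4594) + 17396 = (sqrt(-30 - 28) + 4594) + 17396 = (sqrt(-58) + 4594) + 17396 = (I*sqrt(58) + 4594) + 17396 = (4594 + I*sqrt(58)) + 17396 = 21990 + I*sqrt(58)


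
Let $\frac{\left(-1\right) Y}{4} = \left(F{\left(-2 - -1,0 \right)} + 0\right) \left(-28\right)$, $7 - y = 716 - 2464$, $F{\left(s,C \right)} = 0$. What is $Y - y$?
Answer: $-1755$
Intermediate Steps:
$y = 1755$ ($y = 7 - \left(716 - 2464\right) = 7 - -1748 = 7 + 1748 = 1755$)
$Y = 0$ ($Y = - 4 \left(0 + 0\right) \left(-28\right) = - 4 \cdot 0 \left(-28\right) = \left(-4\right) 0 = 0$)
$Y - y = 0 - 1755 = -1755$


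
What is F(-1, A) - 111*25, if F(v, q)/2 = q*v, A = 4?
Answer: -2783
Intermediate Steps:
F(v, q) = 2*q*v (F(v, q) = 2*(q*v) = 2*q*v)
F(-1, A) - 111*25 = 2*4*(-1) - 111*25 = -8 - 2775 = -2783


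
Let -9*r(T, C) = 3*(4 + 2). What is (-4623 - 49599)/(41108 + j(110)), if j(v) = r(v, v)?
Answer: -9037/6851 ≈ -1.3191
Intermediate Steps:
r(T, C) = -2 (r(T, C) = -(4 + 2)/3 = -6/3 = -1/9*18 = -2)
j(v) = -2
(-4623 - 49599)/(41108 + j(110)) = (-4623 - 49599)/(41108 - 2) = -54222/41106 = -54222*1/41106 = -9037/6851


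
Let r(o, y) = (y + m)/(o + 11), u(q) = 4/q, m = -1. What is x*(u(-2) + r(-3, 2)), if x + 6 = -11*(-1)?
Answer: -75/8 ≈ -9.3750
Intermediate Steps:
x = 5 (x = -6 - 11*(-1) = -6 + 11 = 5)
r(o, y) = (-1 + y)/(11 + o) (r(o, y) = (y - 1)/(o + 11) = (-1 + y)/(11 + o))
x*(u(-2) + r(-3, 2)) = 5*(4/(-2) + (-1 + 2)/(11 - 3)) = 5*(4*(-1/2) + 1/8) = 5*(-2 + (1/8)*1) = 5*(-2 + 1/8) = 5*(-15/8) = -75/8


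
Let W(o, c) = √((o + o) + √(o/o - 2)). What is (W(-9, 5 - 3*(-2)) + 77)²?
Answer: (77 + √(-18 + I))² ≈ 5929.1 + 654.62*I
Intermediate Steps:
W(o, c) = √(I + 2*o) (W(o, c) = √(2*o + √(1 - 2)) = √(2*o + √(-1)) = √(2*o + I) = √(I + 2*o))
(W(-9, 5 - 3*(-2)) + 77)² = (√(I + 2*(-9)) + 77)² = (√(I - 18) + 77)² = (√(-18 + I) + 77)² = (77 + √(-18 + I))²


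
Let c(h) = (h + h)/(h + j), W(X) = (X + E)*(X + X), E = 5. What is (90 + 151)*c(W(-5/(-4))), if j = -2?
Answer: 60250/109 ≈ 552.75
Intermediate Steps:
W(X) = 2*X*(5 + X) (W(X) = (X + 5)*(X + X) = (5 + X)*(2*X) = 2*X*(5 + X))
c(h) = 2*h/(-2 + h) (c(h) = (h + h)/(h - 2) = (2*h)/(-2 + h) = 2*h/(-2 + h))
(90 + 151)*c(W(-5/(-4))) = (90 + 151)*(2*(2*(-5/(-4))*(5 - 5/(-4)))/(-2 + 2*(-5/(-4))*(5 - 5/(-4)))) = 241*(2*(2*(-5*(-¼))*(5 - 5*(-¼)))/(-2 + 2*(-5*(-¼))*(5 - 5*(-¼)))) = 241*(2*(2*(5/4)*(5 + 5/4))/(-2 + 2*(5/4)*(5 + 5/4))) = 241*(2*(2*(5/4)*(25/4))/(-2 + 2*(5/4)*(25/4))) = 241*(2*(125/8)/(-2 + 125/8)) = 241*(2*(125/8)/(109/8)) = 241*(2*(125/8)*(8/109)) = 241*(250/109) = 60250/109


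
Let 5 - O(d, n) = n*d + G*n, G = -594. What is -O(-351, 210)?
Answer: -198455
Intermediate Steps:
O(d, n) = 5 + 594*n - d*n (O(d, n) = 5 - (n*d - 594*n) = 5 - (d*n - 594*n) = 5 - (-594*n + d*n) = 5 + (594*n - d*n) = 5 + 594*n - d*n)
-O(-351, 210) = -(5 + 594*210 - 1*(-351)*210) = -(5 + 124740 + 73710) = -1*198455 = -198455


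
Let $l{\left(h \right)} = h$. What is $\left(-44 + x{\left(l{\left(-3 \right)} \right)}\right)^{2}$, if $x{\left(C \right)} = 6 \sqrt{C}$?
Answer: $1828 - 528 i \sqrt{3} \approx 1828.0 - 914.52 i$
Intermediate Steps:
$\left(-44 + x{\left(l{\left(-3 \right)} \right)}\right)^{2} = \left(-44 + 6 \sqrt{-3}\right)^{2} = \left(-44 + 6 i \sqrt{3}\right)^{2}$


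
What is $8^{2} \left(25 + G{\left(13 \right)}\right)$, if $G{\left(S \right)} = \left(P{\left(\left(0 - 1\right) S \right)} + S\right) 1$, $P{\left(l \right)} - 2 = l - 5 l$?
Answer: $5888$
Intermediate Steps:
$P{\left(l \right)} = 2 - 4 l$ ($P{\left(l \right)} = 2 + \left(l - 5 l\right) = 2 - 4 l$)
$G{\left(S \right)} = 2 + 5 S$ ($G{\left(S \right)} = \left(\left(2 - 4 \left(0 - 1\right) S\right) + S\right) 1 = \left(\left(2 - 4 \left(- S\right)\right) + S\right) 1 = \left(\left(2 + 4 S\right) + S\right) 1 = \left(2 + 5 S\right) 1 = 2 + 5 S$)
$8^{2} \left(25 + G{\left(13 \right)}\right) = 8^{2} \left(25 + \left(2 + 5 \cdot 13\right)\right) = 64 \left(25 + \left(2 + 65\right)\right) = 64 \left(25 + 67\right) = 64 \cdot 92 = 5888$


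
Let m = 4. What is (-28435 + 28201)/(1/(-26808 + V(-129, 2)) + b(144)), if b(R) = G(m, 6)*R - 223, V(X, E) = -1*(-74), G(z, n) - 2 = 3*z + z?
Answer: -6255756/63332845 ≈ -0.098776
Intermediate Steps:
G(z, n) = 2 + 4*z (G(z, n) = 2 + (3*z + z) = 2 + 4*z)
V(X, E) = 74
b(R) = -223 + 18*R (b(R) = (2 + 4*4)*R - 223 = (2 + 16)*R - 223 = 18*R - 223 = -223 + 18*R)
(-28435 + 28201)/(1/(-26808 + V(-129, 2)) + b(144)) = (-28435 + 28201)/(1/(-26808 + 74) + (-223 + 18*144)) = -234/(1/(-26734) + (-223 + 2592)) = -234/(-1/26734 + 2369) = -234/63332845/26734 = -234*26734/63332845 = -6255756/63332845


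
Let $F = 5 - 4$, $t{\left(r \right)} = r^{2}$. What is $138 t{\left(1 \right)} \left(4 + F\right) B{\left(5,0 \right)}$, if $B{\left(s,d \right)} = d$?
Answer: $0$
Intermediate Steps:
$F = 1$ ($F = 5 - 4 = 1$)
$138 t{\left(1 \right)} \left(4 + F\right) B{\left(5,0 \right)} = 138 \cdot 1^{2} \left(4 + 1\right) 0 = 138 \cdot 1 \cdot 5 \cdot 0 = 138 \cdot 0 = 0$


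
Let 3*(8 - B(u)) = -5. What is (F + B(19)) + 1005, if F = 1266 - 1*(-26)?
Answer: 6920/3 ≈ 2306.7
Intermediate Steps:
B(u) = 29/3 (B(u) = 8 - 1/3*(-5) = 8 + 5/3 = 29/3)
F = 1292 (F = 1266 + 26 = 1292)
(F + B(19)) + 1005 = (1292 + 29/3) + 1005 = 3905/3 + 1005 = 6920/3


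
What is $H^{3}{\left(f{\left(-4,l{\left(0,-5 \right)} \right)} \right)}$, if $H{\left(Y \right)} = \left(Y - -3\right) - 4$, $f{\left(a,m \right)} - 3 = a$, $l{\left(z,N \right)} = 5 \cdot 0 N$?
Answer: $-8$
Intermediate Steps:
$l{\left(z,N \right)} = 0$ ($l{\left(z,N \right)} = 0 N = 0$)
$f{\left(a,m \right)} = 3 + a$
$H{\left(Y \right)} = -1 + Y$ ($H{\left(Y \right)} = \left(Y + 3\right) - 4 = \left(3 + Y\right) - 4 = -1 + Y$)
$H^{3}{\left(f{\left(-4,l{\left(0,-5 \right)} \right)} \right)} = \left(-1 + \left(3 - 4\right)\right)^{3} = \left(-1 - 1\right)^{3} = \left(-2\right)^{3} = -8$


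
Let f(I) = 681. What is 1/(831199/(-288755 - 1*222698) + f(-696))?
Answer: 511453/347468294 ≈ 0.0014719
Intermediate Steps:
1/(831199/(-288755 - 1*222698) + f(-696)) = 1/(831199/(-288755 - 1*222698) + 681) = 1/(831199/(-288755 - 222698) + 681) = 1/(831199/(-511453) + 681) = 1/(831199*(-1/511453) + 681) = 1/(-831199/511453 + 681) = 1/(347468294/511453) = 511453/347468294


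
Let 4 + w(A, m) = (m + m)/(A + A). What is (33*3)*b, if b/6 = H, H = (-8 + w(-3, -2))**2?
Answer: 76296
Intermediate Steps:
w(A, m) = -4 + m/A (w(A, m) = -4 + (m + m)/(A + A) = -4 + (2*m)/((2*A)) = -4 + (2*m)*(1/(2*A)) = -4 + m/A)
H = 1156/9 (H = (-8 + (-4 - 2/(-3)))**2 = (-8 + (-4 - 2*(-1/3)))**2 = (-8 + (-4 + 2/3))**2 = (-8 - 10/3)**2 = (-34/3)**2 = 1156/9 ≈ 128.44)
b = 2312/3 (b = 6*(1156/9) = 2312/3 ≈ 770.67)
(33*3)*b = (33*3)*(2312/3) = 99*(2312/3) = 76296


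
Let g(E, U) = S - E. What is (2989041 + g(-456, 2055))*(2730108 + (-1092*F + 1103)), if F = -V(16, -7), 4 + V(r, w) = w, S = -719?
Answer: 8127082148822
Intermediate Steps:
V(r, w) = -4 + w
g(E, U) = -719 - E
F = 11 (F = -(-4 - 7) = -1*(-11) = 11)
(2989041 + g(-456, 2055))*(2730108 + (-1092*F + 1103)) = (2989041 + (-719 - 1*(-456)))*(2730108 + (-1092*11 + 1103)) = (2989041 + (-719 + 456))*(2730108 + (-12012 + 1103)) = (2989041 - 263)*(2730108 - 10909) = 2988778*2719199 = 8127082148822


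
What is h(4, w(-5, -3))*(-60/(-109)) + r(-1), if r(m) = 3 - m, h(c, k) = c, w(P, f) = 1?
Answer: 676/109 ≈ 6.2018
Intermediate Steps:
h(4, w(-5, -3))*(-60/(-109)) + r(-1) = 4*(-60/(-109)) + (3 - 1*(-1)) = 4*(-60*(-1/109)) + (3 + 1) = 4*(60/109) + 4 = 240/109 + 4 = 676/109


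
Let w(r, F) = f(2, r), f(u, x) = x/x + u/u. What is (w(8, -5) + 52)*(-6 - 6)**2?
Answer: 7776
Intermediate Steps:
f(u, x) = 2 (f(u, x) = 1 + 1 = 2)
w(r, F) = 2
(w(8, -5) + 52)*(-6 - 6)**2 = (2 + 52)*(-6 - 6)**2 = 54*(-12)**2 = 54*144 = 7776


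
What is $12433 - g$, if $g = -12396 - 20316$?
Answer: $45145$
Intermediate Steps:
$g = -32712$ ($g = -12396 - 20316 = -32712$)
$12433 - g = 12433 - -32712 = 12433 + 32712 = 45145$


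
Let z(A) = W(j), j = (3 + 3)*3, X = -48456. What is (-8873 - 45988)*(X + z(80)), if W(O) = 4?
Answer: 2658125172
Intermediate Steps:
j = 18 (j = 6*3 = 18)
z(A) = 4
(-8873 - 45988)*(X + z(80)) = (-8873 - 45988)*(-48456 + 4) = -54861*(-48452) = 2658125172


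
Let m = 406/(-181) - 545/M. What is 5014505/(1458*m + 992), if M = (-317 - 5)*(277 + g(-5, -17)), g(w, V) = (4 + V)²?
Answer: -65172949831430/29540594971 ≈ -2206.2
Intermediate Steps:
M = -143612 (M = (-317 - 5)*(277 + (4 - 17)²) = -322*(277 + (-13)²) = -322*(277 + 169) = -322*446 = -143612)
m = -58207827/25993772 (m = 406/(-181) - 545/(-143612) = 406*(-1/181) - 545*(-1/143612) = -406/181 + 545/143612 = -58207827/25993772 ≈ -2.2393)
5014505/(1458*m + 992) = 5014505/(1458*(-58207827/25993772) + 992) = 5014505/(-42433505883/12996886 + 992) = 5014505/(-29540594971/12996886) = 5014505*(-12996886/29540594971) = -65172949831430/29540594971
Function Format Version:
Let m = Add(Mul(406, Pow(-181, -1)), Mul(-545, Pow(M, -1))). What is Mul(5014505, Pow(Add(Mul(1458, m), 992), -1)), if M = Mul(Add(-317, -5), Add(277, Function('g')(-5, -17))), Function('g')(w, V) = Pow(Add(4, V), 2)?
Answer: Rational(-65172949831430, 29540594971) ≈ -2206.2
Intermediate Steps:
M = -143612 (M = Mul(Add(-317, -5), Add(277, Pow(Add(4, -17), 2))) = Mul(-322, Add(277, Pow(-13, 2))) = Mul(-322, Add(277, 169)) = Mul(-322, 446) = -143612)
m = Rational(-58207827, 25993772) (m = Add(Mul(406, Pow(-181, -1)), Mul(-545, Pow(-143612, -1))) = Add(Mul(406, Rational(-1, 181)), Mul(-545, Rational(-1, 143612))) = Add(Rational(-406, 181), Rational(545, 143612)) = Rational(-58207827, 25993772) ≈ -2.2393)
Mul(5014505, Pow(Add(Mul(1458, m), 992), -1)) = Mul(5014505, Pow(Add(Mul(1458, Rational(-58207827, 25993772)), 992), -1)) = Mul(5014505, Pow(Add(Rational(-42433505883, 12996886), 992), -1)) = Mul(5014505, Pow(Rational(-29540594971, 12996886), -1)) = Mul(5014505, Rational(-12996886, 29540594971)) = Rational(-65172949831430, 29540594971)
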